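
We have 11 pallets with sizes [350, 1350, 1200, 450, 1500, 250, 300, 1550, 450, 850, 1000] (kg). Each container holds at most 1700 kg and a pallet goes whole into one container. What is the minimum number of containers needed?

Total = 1550 + 1500 + 1350 + 1200 + 1000 + 850 + 450 + 450 + 350 + 300 + 250 = 9250 kg.
Lower bound: ⌈9250/1700⌉ = 6 containers.
A packing using 6 containers:
  container 1: 1550 = 1550
  container 2: 1500 = 1500
  container 3: 1350 + 350 = 1700
  container 4: 1200 + 450 = 1650
  container 5: 1000 + 450 + 250 = 1700
  container 6: 850 + 300 = 1150
This matches the lower bound, so 6 is optimal.

6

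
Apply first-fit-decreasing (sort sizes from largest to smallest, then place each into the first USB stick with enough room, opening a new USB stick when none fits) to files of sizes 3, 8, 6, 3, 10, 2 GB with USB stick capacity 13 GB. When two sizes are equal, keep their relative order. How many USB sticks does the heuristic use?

3

Sorted descending: 10, 8, 6, 3, 3, 2.
  10 → USB stick 1 (new)  [load 10/13]
  8 → USB stick 2 (new)  [load 8/13]
  6 → USB stick 3 (new)  [load 6/13]
  3 → USB stick 1  [load 13/13]
  3 → USB stick 2  [load 11/13]
  2 → USB stick 2  [load 13/13]
3 USB sticks opened.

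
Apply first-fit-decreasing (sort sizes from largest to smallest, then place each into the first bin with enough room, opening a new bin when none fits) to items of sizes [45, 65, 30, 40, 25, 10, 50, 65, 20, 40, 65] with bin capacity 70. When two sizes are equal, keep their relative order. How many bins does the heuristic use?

7

Sorted descending: 65, 65, 65, 50, 45, 40, 40, 30, 25, 20, 10.
  65 → bin 1 (new)  [load 65/70]
  65 → bin 2 (new)  [load 65/70]
  65 → bin 3 (new)  [load 65/70]
  50 → bin 4 (new)  [load 50/70]
  45 → bin 5 (new)  [load 45/70]
  40 → bin 6 (new)  [load 40/70]
  40 → bin 7 (new)  [load 40/70]
  30 → bin 6  [load 70/70]
  25 → bin 5  [load 70/70]
  20 → bin 4  [load 70/70]
  10 → bin 7  [load 50/70]
7 bins opened.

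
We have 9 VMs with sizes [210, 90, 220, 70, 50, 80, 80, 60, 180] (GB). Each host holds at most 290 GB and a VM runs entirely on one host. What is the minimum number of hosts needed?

Total = 220 + 210 + 180 + 90 + 80 + 80 + 70 + 60 + 50 = 1040 GB.
Lower bound: ⌈1040/290⌉ = 4 hosts.
A packing using 4 hosts:
  host 1: 220 + 70 = 290
  host 2: 210 + 80 = 290
  host 3: 180 + 90 = 270
  host 4: 80 + 60 + 50 = 190
This matches the lower bound, so 4 is optimal.

4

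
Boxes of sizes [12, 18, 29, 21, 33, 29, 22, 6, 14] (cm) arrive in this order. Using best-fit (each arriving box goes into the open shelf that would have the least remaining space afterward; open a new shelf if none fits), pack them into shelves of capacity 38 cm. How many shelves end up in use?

  12 → shelf 1 (new)  [load 12/38]
  18 → shelf 1  [load 30/38]
  29 → shelf 2 (new)  [load 29/38]
  21 → shelf 3 (new)  [load 21/38]
  33 → shelf 4 (new)  [load 33/38]
  29 → shelf 5 (new)  [load 29/38]
  22 → shelf 6 (new)  [load 22/38]
  6 → shelf 1  [load 36/38]
  14 → shelf 6  [load 36/38]
6 shelves opened.

6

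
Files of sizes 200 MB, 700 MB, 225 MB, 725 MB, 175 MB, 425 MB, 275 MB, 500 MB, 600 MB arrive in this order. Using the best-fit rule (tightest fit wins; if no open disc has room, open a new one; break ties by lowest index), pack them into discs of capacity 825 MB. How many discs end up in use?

6

  200 → disc 1 (new)  [load 200/825]
  700 → disc 2 (new)  [load 700/825]
  225 → disc 1  [load 425/825]
  725 → disc 3 (new)  [load 725/825]
  175 → disc 1  [load 600/825]
  425 → disc 4 (new)  [load 425/825]
  275 → disc 4  [load 700/825]
  500 → disc 5 (new)  [load 500/825]
  600 → disc 6 (new)  [load 600/825]
6 discs opened.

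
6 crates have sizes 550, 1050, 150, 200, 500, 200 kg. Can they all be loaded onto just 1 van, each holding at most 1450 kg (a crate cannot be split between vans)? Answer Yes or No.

No

Total = 2650 kg; ⌈2650/1450⌉ = 2.
At least 2 vans are required, but only 1 is allowed.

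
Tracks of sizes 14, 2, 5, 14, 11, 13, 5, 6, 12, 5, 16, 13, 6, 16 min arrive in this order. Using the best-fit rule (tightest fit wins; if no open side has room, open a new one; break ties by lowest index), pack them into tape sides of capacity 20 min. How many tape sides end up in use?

  14 → side 1 (new)  [load 14/20]
  2 → side 1  [load 16/20]
  5 → side 2 (new)  [load 5/20]
  14 → side 2  [load 19/20]
  11 → side 3 (new)  [load 11/20]
  13 → side 4 (new)  [load 13/20]
  5 → side 4  [load 18/20]
  6 → side 3  [load 17/20]
  12 → side 5 (new)  [load 12/20]
  5 → side 5  [load 17/20]
  16 → side 6 (new)  [load 16/20]
  13 → side 7 (new)  [load 13/20]
  6 → side 7  [load 19/20]
  16 → side 8 (new)  [load 16/20]
8 tape sides opened.

8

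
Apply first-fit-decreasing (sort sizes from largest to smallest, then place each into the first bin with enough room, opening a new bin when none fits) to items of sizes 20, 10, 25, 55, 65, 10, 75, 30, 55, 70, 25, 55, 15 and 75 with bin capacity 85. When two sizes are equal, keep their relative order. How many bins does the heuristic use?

7

Sorted descending: 75, 75, 70, 65, 55, 55, 55, 30, 25, 25, 20, 15, 10, 10.
  75 → bin 1 (new)  [load 75/85]
  75 → bin 2 (new)  [load 75/85]
  70 → bin 3 (new)  [load 70/85]
  65 → bin 4 (new)  [load 65/85]
  55 → bin 5 (new)  [load 55/85]
  55 → bin 6 (new)  [load 55/85]
  55 → bin 7 (new)  [load 55/85]
  30 → bin 5  [load 85/85]
  25 → bin 6  [load 80/85]
  25 → bin 7  [load 80/85]
  20 → bin 4  [load 85/85]
  15 → bin 3  [load 85/85]
  10 → bin 1  [load 85/85]
  10 → bin 2  [load 85/85]
7 bins opened.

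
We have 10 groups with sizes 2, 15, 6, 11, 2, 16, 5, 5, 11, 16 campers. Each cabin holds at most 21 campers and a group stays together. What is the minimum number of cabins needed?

5

Total = 16 + 16 + 15 + 11 + 11 + 6 + 5 + 5 + 2 + 2 = 89 campers.
Lower bound: ⌈89/21⌉ = 5 cabins.
A packing using 5 cabins:
  cabin 1: 16 + 5 = 21
  cabin 2: 16 + 5 = 21
  cabin 3: 15 + 6 = 21
  cabin 4: 11 + 2 + 2 = 15
  cabin 5: 11 = 11
This matches the lower bound, so 5 is optimal.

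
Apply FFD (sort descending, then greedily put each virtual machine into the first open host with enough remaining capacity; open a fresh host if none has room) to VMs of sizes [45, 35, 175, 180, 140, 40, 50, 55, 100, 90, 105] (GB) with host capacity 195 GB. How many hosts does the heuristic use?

Sorted descending: 180, 175, 140, 105, 100, 90, 55, 50, 45, 40, 35.
  180 → host 1 (new)  [load 180/195]
  175 → host 2 (new)  [load 175/195]
  140 → host 3 (new)  [load 140/195]
  105 → host 4 (new)  [load 105/195]
  100 → host 5 (new)  [load 100/195]
  90 → host 4  [load 195/195]
  55 → host 3  [load 195/195]
  50 → host 5  [load 150/195]
  45 → host 5  [load 195/195]
  40 → host 6 (new)  [load 40/195]
  35 → host 6  [load 75/195]
6 hosts opened.

6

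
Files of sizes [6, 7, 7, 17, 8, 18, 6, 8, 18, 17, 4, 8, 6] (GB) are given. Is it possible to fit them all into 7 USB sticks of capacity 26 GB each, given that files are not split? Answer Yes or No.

Yes

A valid assignment using 6 USB sticks:
  USB stick 1: 18 + 8 = 26
  USB stick 2: 18 + 8 = 26
  USB stick 3: 17 + 8 = 25
  USB stick 4: 17 + 7 = 24
  USB stick 5: 7 + 6 + 6 + 6 = 25
  USB stick 6: 4 = 4
That uses only 6 ≤ 7, so 7 USB sticks are enough.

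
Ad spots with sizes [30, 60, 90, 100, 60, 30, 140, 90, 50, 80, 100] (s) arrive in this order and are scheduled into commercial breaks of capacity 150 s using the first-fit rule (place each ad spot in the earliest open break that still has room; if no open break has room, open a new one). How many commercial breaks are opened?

7

  30 → break 1 (new)  [load 30/150]
  60 → break 1  [load 90/150]
  90 → break 2 (new)  [load 90/150]
  100 → break 3 (new)  [load 100/150]
  60 → break 1  [load 150/150]
  30 → break 2  [load 120/150]
  140 → break 4 (new)  [load 140/150]
  90 → break 5 (new)  [load 90/150]
  50 → break 3  [load 150/150]
  80 → break 6 (new)  [load 80/150]
  100 → break 7 (new)  [load 100/150]
7 commercial breaks opened.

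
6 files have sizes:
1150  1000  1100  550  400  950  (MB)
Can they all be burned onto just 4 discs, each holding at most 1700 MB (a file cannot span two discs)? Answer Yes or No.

Yes

A valid assignment using 4 discs:
  disc 1: 1150 + 550 = 1700
  disc 2: 1100 + 400 = 1500
  disc 3: 1000 = 1000
  disc 4: 950 = 950
Every load is within 1700 MB, so 4 discs suffice.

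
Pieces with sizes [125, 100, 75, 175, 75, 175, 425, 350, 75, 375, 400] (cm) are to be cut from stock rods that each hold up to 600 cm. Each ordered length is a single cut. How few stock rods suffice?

Total = 425 + 400 + 375 + 350 + 175 + 175 + 125 + 100 + 75 + 75 + 75 = 2350 cm.
Lower bound: ⌈2350/600⌉ = 4 stock rods.
A packing using 4 stock rods:
  stock rod 1: 425 + 175 = 600
  stock rod 2: 400 + 175 = 575
  stock rod 3: 375 + 125 + 100 = 600
  stock rod 4: 350 + 75 + 75 + 75 = 575
This matches the lower bound, so 4 is optimal.

4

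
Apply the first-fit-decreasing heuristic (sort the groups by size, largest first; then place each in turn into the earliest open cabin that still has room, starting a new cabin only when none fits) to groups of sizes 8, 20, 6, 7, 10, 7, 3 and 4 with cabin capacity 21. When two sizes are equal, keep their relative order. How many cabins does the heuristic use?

4

Sorted descending: 20, 10, 8, 7, 7, 6, 4, 3.
  20 → cabin 1 (new)  [load 20/21]
  10 → cabin 2 (new)  [load 10/21]
  8 → cabin 2  [load 18/21]
  7 → cabin 3 (new)  [load 7/21]
  7 → cabin 3  [load 14/21]
  6 → cabin 3  [load 20/21]
  4 → cabin 4 (new)  [load 4/21]
  3 → cabin 2  [load 21/21]
4 cabins opened.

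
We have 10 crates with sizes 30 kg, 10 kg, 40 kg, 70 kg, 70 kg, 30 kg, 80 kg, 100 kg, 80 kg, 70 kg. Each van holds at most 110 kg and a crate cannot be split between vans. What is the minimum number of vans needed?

6

Total = 100 + 80 + 80 + 70 + 70 + 70 + 40 + 30 + 30 + 10 = 580 kg.
Lower bound: ⌈580/110⌉ = 6 vans.
A packing using 6 vans:
  van 1: 100 + 10 = 110
  van 2: 80 + 30 = 110
  van 3: 80 + 30 = 110
  van 4: 70 + 40 = 110
  van 5: 70 = 70
  van 6: 70 = 70
This matches the lower bound, so 6 is optimal.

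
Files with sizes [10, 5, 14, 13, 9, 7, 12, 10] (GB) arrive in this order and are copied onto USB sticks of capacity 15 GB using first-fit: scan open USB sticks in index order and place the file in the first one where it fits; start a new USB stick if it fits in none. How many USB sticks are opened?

  10 → USB stick 1 (new)  [load 10/15]
  5 → USB stick 1  [load 15/15]
  14 → USB stick 2 (new)  [load 14/15]
  13 → USB stick 3 (new)  [load 13/15]
  9 → USB stick 4 (new)  [load 9/15]
  7 → USB stick 5 (new)  [load 7/15]
  12 → USB stick 6 (new)  [load 12/15]
  10 → USB stick 7 (new)  [load 10/15]
7 USB sticks opened.

7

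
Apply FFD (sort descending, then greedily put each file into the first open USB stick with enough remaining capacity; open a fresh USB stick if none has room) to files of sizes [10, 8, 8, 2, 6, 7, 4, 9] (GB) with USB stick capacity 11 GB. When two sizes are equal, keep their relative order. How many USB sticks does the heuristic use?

Sorted descending: 10, 9, 8, 8, 7, 6, 4, 2.
  10 → USB stick 1 (new)  [load 10/11]
  9 → USB stick 2 (new)  [load 9/11]
  8 → USB stick 3 (new)  [load 8/11]
  8 → USB stick 4 (new)  [load 8/11]
  7 → USB stick 5 (new)  [load 7/11]
  6 → USB stick 6 (new)  [load 6/11]
  4 → USB stick 5  [load 11/11]
  2 → USB stick 2  [load 11/11]
6 USB sticks opened.

6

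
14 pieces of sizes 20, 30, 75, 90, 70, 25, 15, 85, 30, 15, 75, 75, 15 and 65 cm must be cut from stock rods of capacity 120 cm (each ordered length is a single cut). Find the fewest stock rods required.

7

Total = 90 + 85 + 75 + 75 + 75 + 70 + 65 + 30 + 30 + 25 + 20 + 15 + 15 + 15 = 685 cm.
Lower bound: ⌈685/120⌉ = 6 stock rods.
Also, 7 pieces each exceed 60 cm, and no two of those can share a stock rod, so at least 7 stock rods are needed.
A packing using 7 stock rods:
  stock rod 1: 90 + 30 = 120
  stock rod 2: 85 + 30 = 115
  stock rod 3: 75 + 25 + 20 = 120
  stock rod 4: 75 + 15 + 15 + 15 = 120
  stock rod 5: 75 = 75
  stock rod 6: 70 = 70
  stock rod 7: 65 = 65
This matches the lower bound, so 7 is optimal.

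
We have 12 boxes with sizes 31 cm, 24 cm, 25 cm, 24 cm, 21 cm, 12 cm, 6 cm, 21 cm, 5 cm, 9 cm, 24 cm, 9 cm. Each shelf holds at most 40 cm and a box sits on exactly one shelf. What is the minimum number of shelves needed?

Total = 31 + 25 + 24 + 24 + 24 + 21 + 21 + 12 + 9 + 9 + 6 + 5 = 211 cm.
Lower bound: ⌈211/40⌉ = 6 shelves.
Also, 7 boxes each exceed 20 cm, and no two of those can share a shelf, so at least 7 shelves are needed.
A packing using 7 shelves:
  shelf 1: 31 + 9 = 40
  shelf 2: 25 + 12 = 37
  shelf 3: 24 + 9 + 6 = 39
  shelf 4: 24 + 5 = 29
  shelf 5: 24 = 24
  shelf 6: 21 = 21
  shelf 7: 21 = 21
This matches the lower bound, so 7 is optimal.

7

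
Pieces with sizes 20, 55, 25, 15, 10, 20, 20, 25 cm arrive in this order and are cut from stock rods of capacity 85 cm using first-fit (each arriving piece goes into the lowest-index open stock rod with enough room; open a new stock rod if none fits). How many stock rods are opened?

  20 → stock rod 1 (new)  [load 20/85]
  55 → stock rod 1  [load 75/85]
  25 → stock rod 2 (new)  [load 25/85]
  15 → stock rod 2  [load 40/85]
  10 → stock rod 1  [load 85/85]
  20 → stock rod 2  [load 60/85]
  20 → stock rod 2  [load 80/85]
  25 → stock rod 3 (new)  [load 25/85]
3 stock rods opened.

3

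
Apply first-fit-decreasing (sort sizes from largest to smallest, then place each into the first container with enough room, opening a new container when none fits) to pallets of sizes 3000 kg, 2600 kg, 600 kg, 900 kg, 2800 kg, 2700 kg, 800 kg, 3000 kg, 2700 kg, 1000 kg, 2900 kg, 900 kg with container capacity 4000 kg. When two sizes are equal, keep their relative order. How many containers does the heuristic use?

7

Sorted descending: 3000, 3000, 2900, 2800, 2700, 2700, 2600, 1000, 900, 900, 800, 600.
  3000 → container 1 (new)  [load 3000/4000]
  3000 → container 2 (new)  [load 3000/4000]
  2900 → container 3 (new)  [load 2900/4000]
  2800 → container 4 (new)  [load 2800/4000]
  2700 → container 5 (new)  [load 2700/4000]
  2700 → container 6 (new)  [load 2700/4000]
  2600 → container 7 (new)  [load 2600/4000]
  1000 → container 1  [load 4000/4000]
  900 → container 2  [load 3900/4000]
  900 → container 3  [load 3800/4000]
  800 → container 4  [load 3600/4000]
  600 → container 5  [load 3300/4000]
7 containers opened.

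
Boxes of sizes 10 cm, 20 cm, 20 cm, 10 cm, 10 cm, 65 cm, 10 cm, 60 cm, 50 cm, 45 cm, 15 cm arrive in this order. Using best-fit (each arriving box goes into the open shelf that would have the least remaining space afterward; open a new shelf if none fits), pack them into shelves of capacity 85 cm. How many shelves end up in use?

5

  10 → shelf 1 (new)  [load 10/85]
  20 → shelf 1  [load 30/85]
  20 → shelf 1  [load 50/85]
  10 → shelf 1  [load 60/85]
  10 → shelf 1  [load 70/85]
  65 → shelf 2 (new)  [load 65/85]
  10 → shelf 1  [load 80/85]
  60 → shelf 3 (new)  [load 60/85]
  50 → shelf 4 (new)  [load 50/85]
  45 → shelf 5 (new)  [load 45/85]
  15 → shelf 2  [load 80/85]
5 shelves opened.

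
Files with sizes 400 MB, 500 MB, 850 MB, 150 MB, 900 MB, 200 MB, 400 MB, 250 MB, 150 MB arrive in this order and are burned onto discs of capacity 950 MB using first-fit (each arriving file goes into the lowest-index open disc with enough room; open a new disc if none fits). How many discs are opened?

  400 → disc 1 (new)  [load 400/950]
  500 → disc 1  [load 900/950]
  850 → disc 2 (new)  [load 850/950]
  150 → disc 3 (new)  [load 150/950]
  900 → disc 4 (new)  [load 900/950]
  200 → disc 3  [load 350/950]
  400 → disc 3  [load 750/950]
  250 → disc 5 (new)  [load 250/950]
  150 → disc 3  [load 900/950]
5 discs opened.

5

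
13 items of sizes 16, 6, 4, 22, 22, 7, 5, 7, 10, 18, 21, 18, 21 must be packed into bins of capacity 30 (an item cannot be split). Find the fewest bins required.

7

Total = 22 + 22 + 21 + 21 + 18 + 18 + 16 + 10 + 7 + 7 + 6 + 5 + 4 = 177.
Lower bound: ⌈177/30⌉ = 6 bins.
Also, 7 items each exceed 15, and no two of those can share a bin, so at least 7 bins are needed.
A packing using 7 bins:
  bin 1: 22 + 7 = 29
  bin 2: 22 + 7 = 29
  bin 3: 21 + 6 = 27
  bin 4: 21 + 5 + 4 = 30
  bin 5: 18 + 10 = 28
  bin 6: 18 = 18
  bin 7: 16 = 16
This matches the lower bound, so 7 is optimal.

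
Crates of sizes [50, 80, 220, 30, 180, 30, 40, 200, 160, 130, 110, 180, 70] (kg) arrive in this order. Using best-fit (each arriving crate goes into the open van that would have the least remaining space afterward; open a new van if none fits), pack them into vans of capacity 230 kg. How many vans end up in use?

  50 → van 1 (new)  [load 50/230]
  80 → van 1  [load 130/230]
  220 → van 2 (new)  [load 220/230]
  30 → van 1  [load 160/230]
  180 → van 3 (new)  [load 180/230]
  30 → van 3  [load 210/230]
  40 → van 1  [load 200/230]
  200 → van 4 (new)  [load 200/230]
  160 → van 5 (new)  [load 160/230]
  130 → van 6 (new)  [load 130/230]
  110 → van 7 (new)  [load 110/230]
  180 → van 8 (new)  [load 180/230]
  70 → van 5  [load 230/230]
8 vans opened.

8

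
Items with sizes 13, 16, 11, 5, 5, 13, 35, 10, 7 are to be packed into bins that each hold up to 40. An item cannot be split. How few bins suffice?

3

Total = 35 + 16 + 13 + 13 + 11 + 10 + 7 + 5 + 5 = 115.
Lower bound: ⌈115/40⌉ = 3 bins.
A packing using 3 bins:
  bin 1: 35 + 5 = 40
  bin 2: 16 + 13 + 11 = 40
  bin 3: 13 + 10 + 7 + 5 = 35
This matches the lower bound, so 3 is optimal.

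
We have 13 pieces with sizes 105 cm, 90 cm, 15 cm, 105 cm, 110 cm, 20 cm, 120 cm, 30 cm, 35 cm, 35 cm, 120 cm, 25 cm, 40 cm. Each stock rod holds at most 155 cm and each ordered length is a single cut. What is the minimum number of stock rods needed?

Total = 120 + 120 + 110 + 105 + 105 + 90 + 40 + 35 + 35 + 30 + 25 + 20 + 15 = 850 cm.
Lower bound: ⌈850/155⌉ = 6 stock rods.
A packing using 6 stock rods:
  stock rod 1: 120 + 35 = 155
  stock rod 2: 120 + 35 = 155
  stock rod 3: 110 + 40 = 150
  stock rod 4: 105 + 30 + 20 = 155
  stock rod 5: 105 + 25 + 15 = 145
  stock rod 6: 90 = 90
This matches the lower bound, so 6 is optimal.

6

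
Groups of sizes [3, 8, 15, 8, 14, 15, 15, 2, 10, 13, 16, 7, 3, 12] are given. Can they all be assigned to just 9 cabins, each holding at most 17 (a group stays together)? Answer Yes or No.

Yes

A valid assignment using 9 cabins:
  cabin 1: 16 = 16
  cabin 2: 15 + 2 = 17
  cabin 3: 15 = 15
  cabin 4: 15 = 15
  cabin 5: 14 + 3 = 17
  cabin 6: 13 + 3 = 16
  cabin 7: 12 = 12
  cabin 8: 10 + 7 = 17
  cabin 9: 8 + 8 = 16
Every load is within 17, so 9 cabins suffice.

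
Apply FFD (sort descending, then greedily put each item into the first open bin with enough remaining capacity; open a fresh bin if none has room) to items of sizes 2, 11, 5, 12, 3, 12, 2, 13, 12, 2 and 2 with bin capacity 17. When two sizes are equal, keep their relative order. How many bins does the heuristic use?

5

Sorted descending: 13, 12, 12, 12, 11, 5, 3, 2, 2, 2, 2.
  13 → bin 1 (new)  [load 13/17]
  12 → bin 2 (new)  [load 12/17]
  12 → bin 3 (new)  [load 12/17]
  12 → bin 4 (new)  [load 12/17]
  11 → bin 5 (new)  [load 11/17]
  5 → bin 2  [load 17/17]
  3 → bin 1  [load 16/17]
  2 → bin 3  [load 14/17]
  2 → bin 3  [load 16/17]
  2 → bin 4  [load 14/17]
  2 → bin 4  [load 16/17]
5 bins opened.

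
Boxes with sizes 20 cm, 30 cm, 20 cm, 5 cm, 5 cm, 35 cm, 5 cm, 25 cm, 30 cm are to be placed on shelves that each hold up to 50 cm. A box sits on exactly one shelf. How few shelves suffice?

4

Total = 35 + 30 + 30 + 25 + 20 + 20 + 5 + 5 + 5 = 175 cm.
Lower bound: ⌈175/50⌉ = 4 shelves.
A packing using 4 shelves:
  shelf 1: 35 + 5 + 5 + 5 = 50
  shelf 2: 30 + 20 = 50
  shelf 3: 30 + 20 = 50
  shelf 4: 25 = 25
This matches the lower bound, so 4 is optimal.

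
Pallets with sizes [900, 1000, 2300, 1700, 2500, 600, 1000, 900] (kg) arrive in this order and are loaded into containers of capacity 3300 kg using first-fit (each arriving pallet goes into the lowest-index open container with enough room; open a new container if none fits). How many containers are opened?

  900 → container 1 (new)  [load 900/3300]
  1000 → container 1  [load 1900/3300]
  2300 → container 2 (new)  [load 2300/3300]
  1700 → container 3 (new)  [load 1700/3300]
  2500 → container 4 (new)  [load 2500/3300]
  600 → container 1  [load 2500/3300]
  1000 → container 2  [load 3300/3300]
  900 → container 3  [load 2600/3300]
4 containers opened.

4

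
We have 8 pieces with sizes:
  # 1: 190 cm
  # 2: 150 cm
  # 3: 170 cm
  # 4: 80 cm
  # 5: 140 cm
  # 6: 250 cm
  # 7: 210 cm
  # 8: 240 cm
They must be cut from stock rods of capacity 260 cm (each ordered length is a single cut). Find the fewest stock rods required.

Total = 250 + 240 + 210 + 190 + 170 + 150 + 140 + 80 = 1430 cm.
Lower bound: ⌈1430/260⌉ = 6 stock rods.
Also, 7 pieces each exceed 130 cm, and no two of those can share a stock rod, so at least 7 stock rods are needed.
A packing using 7 stock rods:
  stock rod 1: 250 = 250
  stock rod 2: 240 = 240
  stock rod 3: 210 = 210
  stock rod 4: 190 = 190
  stock rod 5: 170 + 80 = 250
  stock rod 6: 150 = 150
  stock rod 7: 140 = 140
This matches the lower bound, so 7 is optimal.

7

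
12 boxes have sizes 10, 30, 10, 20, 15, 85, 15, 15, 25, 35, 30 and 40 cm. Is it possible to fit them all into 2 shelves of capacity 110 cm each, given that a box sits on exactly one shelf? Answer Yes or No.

Total = 330 cm; ⌈330/110⌉ = 3.
At least 3 shelves are required, but only 2 are allowed.

No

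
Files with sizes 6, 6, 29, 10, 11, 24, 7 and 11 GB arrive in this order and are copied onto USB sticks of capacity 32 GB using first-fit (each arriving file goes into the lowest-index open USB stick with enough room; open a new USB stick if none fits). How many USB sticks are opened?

  6 → USB stick 1 (new)  [load 6/32]
  6 → USB stick 1  [load 12/32]
  29 → USB stick 2 (new)  [load 29/32]
  10 → USB stick 1  [load 22/32]
  11 → USB stick 3 (new)  [load 11/32]
  24 → USB stick 4 (new)  [load 24/32]
  7 → USB stick 1  [load 29/32]
  11 → USB stick 3  [load 22/32]
4 USB sticks opened.

4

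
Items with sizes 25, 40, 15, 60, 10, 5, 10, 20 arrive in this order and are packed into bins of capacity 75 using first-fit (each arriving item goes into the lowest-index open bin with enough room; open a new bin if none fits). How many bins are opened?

3

  25 → bin 1 (new)  [load 25/75]
  40 → bin 1  [load 65/75]
  15 → bin 2 (new)  [load 15/75]
  60 → bin 2  [load 75/75]
  10 → bin 1  [load 75/75]
  5 → bin 3 (new)  [load 5/75]
  10 → bin 3  [load 15/75]
  20 → bin 3  [load 35/75]
3 bins opened.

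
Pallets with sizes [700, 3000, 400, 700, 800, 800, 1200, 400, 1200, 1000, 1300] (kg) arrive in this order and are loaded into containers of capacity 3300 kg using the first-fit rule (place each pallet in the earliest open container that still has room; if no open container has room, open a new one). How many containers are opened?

4

  700 → container 1 (new)  [load 700/3300]
  3000 → container 2 (new)  [load 3000/3300]
  400 → container 1  [load 1100/3300]
  700 → container 1  [load 1800/3300]
  800 → container 1  [load 2600/3300]
  800 → container 3 (new)  [load 800/3300]
  1200 → container 3  [load 2000/3300]
  400 → container 1  [load 3000/3300]
  1200 → container 3  [load 3200/3300]
  1000 → container 4 (new)  [load 1000/3300]
  1300 → container 4  [load 2300/3300]
4 containers opened.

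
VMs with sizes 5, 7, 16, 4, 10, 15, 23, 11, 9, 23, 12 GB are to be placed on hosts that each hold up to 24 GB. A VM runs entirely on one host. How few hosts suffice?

Total = 23 + 23 + 16 + 15 + 12 + 11 + 10 + 9 + 7 + 5 + 4 = 135 GB.
Lower bound: ⌈135/24⌉ = 6 hosts.
A packing using 6 hosts:
  host 1: 23 = 23
  host 2: 23 = 23
  host 3: 16 + 7 = 23
  host 4: 15 + 9 = 24
  host 5: 12 + 11 = 23
  host 6: 10 + 5 + 4 = 19
This matches the lower bound, so 6 is optimal.

6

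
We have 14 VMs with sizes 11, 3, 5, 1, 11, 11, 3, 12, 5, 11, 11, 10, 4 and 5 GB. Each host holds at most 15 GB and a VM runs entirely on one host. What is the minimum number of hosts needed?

Total = 12 + 11 + 11 + 11 + 11 + 11 + 10 + 5 + 5 + 5 + 4 + 3 + 3 + 1 = 103 GB.
Lower bound: ⌈103/15⌉ = 7 hosts.
A packing using 8 hosts:
  host 1: 12 + 3 = 15
  host 2: 11 + 4 = 15
  host 3: 11 + 3 + 1 = 15
  host 4: 11 = 11
  host 5: 11 = 11
  host 6: 11 = 11
  host 7: 10 + 5 = 15
  host 8: 5 + 5 = 10
No arrangement into 7 hosts stays within capacity, so 8 is optimal.

8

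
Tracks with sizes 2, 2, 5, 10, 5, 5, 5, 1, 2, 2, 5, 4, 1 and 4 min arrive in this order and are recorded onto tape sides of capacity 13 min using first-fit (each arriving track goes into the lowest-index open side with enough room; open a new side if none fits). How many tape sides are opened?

5

  2 → side 1 (new)  [load 2/13]
  2 → side 1  [load 4/13]
  5 → side 1  [load 9/13]
  10 → side 2 (new)  [load 10/13]
  5 → side 3 (new)  [load 5/13]
  5 → side 3  [load 10/13]
  5 → side 4 (new)  [load 5/13]
  1 → side 1  [load 10/13]
  2 → side 1  [load 12/13]
  2 → side 2  [load 12/13]
  5 → side 4  [load 10/13]
  4 → side 5 (new)  [load 4/13]
  1 → side 1  [load 13/13]
  4 → side 5  [load 8/13]
5 tape sides opened.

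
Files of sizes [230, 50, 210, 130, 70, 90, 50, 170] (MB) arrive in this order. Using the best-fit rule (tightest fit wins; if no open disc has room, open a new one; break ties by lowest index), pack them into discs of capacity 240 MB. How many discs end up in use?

  230 → disc 1 (new)  [load 230/240]
  50 → disc 2 (new)  [load 50/240]
  210 → disc 3 (new)  [load 210/240]
  130 → disc 2  [load 180/240]
  70 → disc 4 (new)  [load 70/240]
  90 → disc 4  [load 160/240]
  50 → disc 2  [load 230/240]
  170 → disc 5 (new)  [load 170/240]
5 discs opened.

5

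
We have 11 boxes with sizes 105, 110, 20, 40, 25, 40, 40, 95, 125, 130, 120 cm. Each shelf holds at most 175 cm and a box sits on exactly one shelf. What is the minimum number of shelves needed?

Total = 130 + 125 + 120 + 110 + 105 + 95 + 40 + 40 + 40 + 25 + 20 = 850 cm.
Lower bound: ⌈850/175⌉ = 5 shelves.
Also, 6 boxes each exceed 175/2 cm, and no two of those can share a shelf, so at least 6 shelves are needed.
A packing using 6 shelves:
  shelf 1: 130 + 40 = 170
  shelf 2: 125 + 40 = 165
  shelf 3: 120 + 40 = 160
  shelf 4: 110 + 25 + 20 = 155
  shelf 5: 105 = 105
  shelf 6: 95 = 95
This matches the lower bound, so 6 is optimal.

6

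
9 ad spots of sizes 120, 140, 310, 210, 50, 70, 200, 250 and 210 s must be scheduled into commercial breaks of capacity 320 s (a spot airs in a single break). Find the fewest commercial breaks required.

Total = 310 + 250 + 210 + 210 + 200 + 140 + 120 + 70 + 50 = 1560 s.
Lower bound: ⌈1560/320⌉ = 5 commercial breaks.
A packing using 6 commercial breaks:
  break 1: 310 = 310
  break 2: 250 + 70 = 320
  break 3: 210 + 50 = 260
  break 4: 210 = 210
  break 5: 200 + 120 = 320
  break 6: 140 = 140
No arrangement into 5 commercial breaks stays within capacity, so 6 is optimal.

6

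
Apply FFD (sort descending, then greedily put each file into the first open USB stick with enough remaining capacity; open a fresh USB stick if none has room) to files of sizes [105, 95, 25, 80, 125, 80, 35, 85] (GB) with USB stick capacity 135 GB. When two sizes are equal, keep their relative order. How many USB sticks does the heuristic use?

6

Sorted descending: 125, 105, 95, 85, 80, 80, 35, 25.
  125 → USB stick 1 (new)  [load 125/135]
  105 → USB stick 2 (new)  [load 105/135]
  95 → USB stick 3 (new)  [load 95/135]
  85 → USB stick 4 (new)  [load 85/135]
  80 → USB stick 5 (new)  [load 80/135]
  80 → USB stick 6 (new)  [load 80/135]
  35 → USB stick 3  [load 130/135]
  25 → USB stick 2  [load 130/135]
6 USB sticks opened.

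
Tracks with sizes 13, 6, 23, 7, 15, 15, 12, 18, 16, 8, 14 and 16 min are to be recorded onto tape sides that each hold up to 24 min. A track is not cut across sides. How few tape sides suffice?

9

Total = 23 + 18 + 16 + 16 + 15 + 15 + 14 + 13 + 12 + 8 + 7 + 6 = 163 min.
Lower bound: ⌈163/24⌉ = 7 tape sides.
Also, 8 tracks each exceed 12 min, and no two of those can share a side, so at least 8 tape sides are needed.
A packing using 9 tape sides:
  side 1: 23 = 23
  side 2: 18 + 6 = 24
  side 3: 16 + 8 = 24
  side 4: 16 + 7 = 23
  side 5: 15 = 15
  side 6: 15 = 15
  side 7: 14 = 14
  side 8: 13 = 13
  side 9: 12 = 12
No arrangement into 8 tape sides stays within capacity, so 9 is optimal.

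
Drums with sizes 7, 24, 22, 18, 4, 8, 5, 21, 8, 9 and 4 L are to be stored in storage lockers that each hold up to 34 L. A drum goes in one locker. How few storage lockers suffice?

Total = 24 + 22 + 21 + 18 + 9 + 8 + 8 + 7 + 5 + 4 + 4 = 130 L.
Lower bound: ⌈130/34⌉ = 4 storage lockers.
A packing using 4 storage lockers:
  locker 1: 24 + 9 = 33
  locker 2: 22 + 8 + 4 = 34
  locker 3: 21 + 8 + 5 = 34
  locker 4: 18 + 7 + 4 = 29
This matches the lower bound, so 4 is optimal.

4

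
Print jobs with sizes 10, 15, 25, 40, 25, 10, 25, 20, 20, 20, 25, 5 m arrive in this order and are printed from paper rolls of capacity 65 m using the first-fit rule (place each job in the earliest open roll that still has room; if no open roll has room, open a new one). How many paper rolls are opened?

  10 → roll 1 (new)  [load 10/65]
  15 → roll 1  [load 25/65]
  25 → roll 1  [load 50/65]
  40 → roll 2 (new)  [load 40/65]
  25 → roll 2  [load 65/65]
  10 → roll 1  [load 60/65]
  25 → roll 3 (new)  [load 25/65]
  20 → roll 3  [load 45/65]
  20 → roll 3  [load 65/65]
  20 → roll 4 (new)  [load 20/65]
  25 → roll 4  [load 45/65]
  5 → roll 1  [load 65/65]
4 paper rolls opened.

4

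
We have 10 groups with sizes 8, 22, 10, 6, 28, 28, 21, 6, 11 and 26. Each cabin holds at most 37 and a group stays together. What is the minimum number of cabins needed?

5

Total = 28 + 28 + 26 + 22 + 21 + 11 + 10 + 8 + 6 + 6 = 166.
Lower bound: ⌈166/37⌉ = 5 cabins.
A packing using 5 cabins:
  cabin 1: 28 + 8 = 36
  cabin 2: 28 + 6 = 34
  cabin 3: 26 + 11 = 37
  cabin 4: 22 + 10 = 32
  cabin 5: 21 + 6 = 27
This matches the lower bound, so 5 is optimal.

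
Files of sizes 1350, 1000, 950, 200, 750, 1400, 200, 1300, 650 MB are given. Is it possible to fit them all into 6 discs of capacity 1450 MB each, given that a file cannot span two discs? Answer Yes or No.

Yes

A valid assignment using 6 discs:
  disc 1: 1400 = 1400
  disc 2: 1350 = 1350
  disc 3: 1300 = 1300
  disc 4: 1000 + 200 + 200 = 1400
  disc 5: 950 = 950
  disc 6: 750 + 650 = 1400
Every load is within 1450 MB, so 6 discs suffice.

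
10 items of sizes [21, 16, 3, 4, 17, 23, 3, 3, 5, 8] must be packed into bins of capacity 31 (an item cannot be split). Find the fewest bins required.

Total = 23 + 21 + 17 + 16 + 8 + 5 + 4 + 3 + 3 + 3 = 103.
Lower bound: ⌈103/31⌉ = 4 bins.
A packing using 4 bins:
  bin 1: 23 + 8 = 31
  bin 2: 21 + 5 + 4 = 30
  bin 3: 17 + 3 + 3 + 3 = 26
  bin 4: 16 = 16
This matches the lower bound, so 4 is optimal.

4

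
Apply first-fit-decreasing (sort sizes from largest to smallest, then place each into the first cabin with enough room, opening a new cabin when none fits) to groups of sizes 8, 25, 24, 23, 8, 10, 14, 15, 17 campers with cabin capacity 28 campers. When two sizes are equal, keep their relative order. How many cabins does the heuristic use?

6

Sorted descending: 25, 24, 23, 17, 15, 14, 10, 8, 8.
  25 → cabin 1 (new)  [load 25/28]
  24 → cabin 2 (new)  [load 24/28]
  23 → cabin 3 (new)  [load 23/28]
  17 → cabin 4 (new)  [load 17/28]
  15 → cabin 5 (new)  [load 15/28]
  14 → cabin 6 (new)  [load 14/28]
  10 → cabin 4  [load 27/28]
  8 → cabin 5  [load 23/28]
  8 → cabin 6  [load 22/28]
6 cabins opened.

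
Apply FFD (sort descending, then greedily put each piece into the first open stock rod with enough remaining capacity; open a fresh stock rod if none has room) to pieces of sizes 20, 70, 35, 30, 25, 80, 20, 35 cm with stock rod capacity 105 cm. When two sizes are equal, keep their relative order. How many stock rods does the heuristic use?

Sorted descending: 80, 70, 35, 35, 30, 25, 20, 20.
  80 → stock rod 1 (new)  [load 80/105]
  70 → stock rod 2 (new)  [load 70/105]
  35 → stock rod 2  [load 105/105]
  35 → stock rod 3 (new)  [load 35/105]
  30 → stock rod 3  [load 65/105]
  25 → stock rod 1  [load 105/105]
  20 → stock rod 3  [load 85/105]
  20 → stock rod 3  [load 105/105]
3 stock rods opened.

3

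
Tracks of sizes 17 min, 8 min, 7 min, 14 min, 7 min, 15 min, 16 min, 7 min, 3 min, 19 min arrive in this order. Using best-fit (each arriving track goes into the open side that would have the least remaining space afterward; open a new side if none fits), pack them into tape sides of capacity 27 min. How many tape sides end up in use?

  17 → side 1 (new)  [load 17/27]
  8 → side 1  [load 25/27]
  7 → side 2 (new)  [load 7/27]
  14 → side 2  [load 21/27]
  7 → side 3 (new)  [load 7/27]
  15 → side 3  [load 22/27]
  16 → side 4 (new)  [load 16/27]
  7 → side 4  [load 23/27]
  3 → side 4  [load 26/27]
  19 → side 5 (new)  [load 19/27]
5 tape sides opened.

5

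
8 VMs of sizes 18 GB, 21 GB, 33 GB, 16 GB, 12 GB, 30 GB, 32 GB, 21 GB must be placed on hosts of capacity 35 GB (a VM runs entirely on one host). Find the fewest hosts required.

6

Total = 33 + 32 + 30 + 21 + 21 + 18 + 16 + 12 = 183 GB.
Lower bound: ⌈183/35⌉ = 6 hosts.
A packing using 6 hosts:
  host 1: 33 = 33
  host 2: 32 = 32
  host 3: 30 = 30
  host 4: 21 + 12 = 33
  host 5: 21 = 21
  host 6: 18 + 16 = 34
This matches the lower bound, so 6 is optimal.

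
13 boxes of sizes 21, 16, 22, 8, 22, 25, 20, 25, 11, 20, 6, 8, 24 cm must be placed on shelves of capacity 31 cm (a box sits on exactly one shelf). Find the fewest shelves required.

Total = 25 + 25 + 24 + 22 + 22 + 21 + 20 + 20 + 16 + 11 + 8 + 8 + 6 = 228 cm.
Lower bound: ⌈228/31⌉ = 8 shelves.
Also, 9 boxes each exceed 31/2 cm, and no two of those can share a shelf, so at least 9 shelves are needed.
A packing using 9 shelves:
  shelf 1: 25 + 6 = 31
  shelf 2: 25 = 25
  shelf 3: 24 = 24
  shelf 4: 22 + 8 = 30
  shelf 5: 22 + 8 = 30
  shelf 6: 21 = 21
  shelf 7: 20 + 11 = 31
  shelf 8: 20 = 20
  shelf 9: 16 = 16
This matches the lower bound, so 9 is optimal.

9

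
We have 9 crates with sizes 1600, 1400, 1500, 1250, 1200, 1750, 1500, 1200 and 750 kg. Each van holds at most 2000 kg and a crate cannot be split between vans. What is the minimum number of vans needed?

8

Total = 1750 + 1600 + 1500 + 1500 + 1400 + 1250 + 1200 + 1200 + 750 = 12150 kg.
Lower bound: ⌈12150/2000⌉ = 7 vans.
Also, 8 crates each exceed 1000 kg, and no two of those can share a van, so at least 8 vans are needed.
A packing using 8 vans:
  van 1: 1750 = 1750
  van 2: 1600 = 1600
  van 3: 1500 = 1500
  van 4: 1500 = 1500
  van 5: 1400 = 1400
  van 6: 1250 + 750 = 2000
  van 7: 1200 = 1200
  van 8: 1200 = 1200
This matches the lower bound, so 8 is optimal.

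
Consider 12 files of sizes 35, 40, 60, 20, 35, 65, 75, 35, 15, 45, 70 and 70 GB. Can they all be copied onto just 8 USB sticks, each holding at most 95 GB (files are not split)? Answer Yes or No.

Yes

A valid assignment using 7 USB sticks:
  USB stick 1: 75 + 20 = 95
  USB stick 2: 70 + 15 = 85
  USB stick 3: 70 = 70
  USB stick 4: 65 = 65
  USB stick 5: 60 + 35 = 95
  USB stick 6: 45 + 40 = 85
  USB stick 7: 35 + 35 = 70
That uses only 7 ≤ 8, so 8 USB sticks are enough.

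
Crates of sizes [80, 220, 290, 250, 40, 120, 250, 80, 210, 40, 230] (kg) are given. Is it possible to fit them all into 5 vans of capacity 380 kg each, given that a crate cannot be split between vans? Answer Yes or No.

No

Total = 1810 kg; ⌈1810/380⌉ = 5.
6 crates each exceed half the capacity and cannot share a van, forcing at least 6 vans.
At least 6 vans are required, but only 5 are allowed.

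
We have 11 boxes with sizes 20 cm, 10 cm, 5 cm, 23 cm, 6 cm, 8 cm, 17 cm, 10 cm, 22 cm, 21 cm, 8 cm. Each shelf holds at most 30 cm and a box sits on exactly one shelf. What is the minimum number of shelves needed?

Total = 23 + 22 + 21 + 20 + 17 + 10 + 10 + 8 + 8 + 6 + 5 = 150 cm.
Lower bound: ⌈150/30⌉ = 5 shelves.
A packing using 6 shelves:
  shelf 1: 23 + 6 = 29
  shelf 2: 22 + 8 = 30
  shelf 3: 21 + 8 = 29
  shelf 4: 20 + 10 = 30
  shelf 5: 17 + 10 = 27
  shelf 6: 5 = 5
No arrangement into 5 shelves stays within capacity, so 6 is optimal.

6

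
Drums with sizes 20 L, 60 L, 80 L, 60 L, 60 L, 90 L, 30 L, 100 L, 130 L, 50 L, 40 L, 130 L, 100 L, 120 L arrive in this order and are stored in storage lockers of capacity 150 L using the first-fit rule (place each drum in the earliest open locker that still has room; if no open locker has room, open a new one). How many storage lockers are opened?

  20 → locker 1 (new)  [load 20/150]
  60 → locker 1  [load 80/150]
  80 → locker 2 (new)  [load 80/150]
  60 → locker 1  [load 140/150]
  60 → locker 2  [load 140/150]
  90 → locker 3 (new)  [load 90/150]
  30 → locker 3  [load 120/150]
  100 → locker 4 (new)  [load 100/150]
  130 → locker 5 (new)  [load 130/150]
  50 → locker 4  [load 150/150]
  40 → locker 6 (new)  [load 40/150]
  130 → locker 7 (new)  [load 130/150]
  100 → locker 6  [load 140/150]
  120 → locker 8 (new)  [load 120/150]
8 storage lockers opened.

8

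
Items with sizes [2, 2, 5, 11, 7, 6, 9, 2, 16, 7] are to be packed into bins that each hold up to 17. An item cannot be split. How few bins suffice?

5

Total = 16 + 11 + 9 + 7 + 7 + 6 + 5 + 2 + 2 + 2 = 67.
Lower bound: ⌈67/17⌉ = 4 bins.
A packing using 5 bins:
  bin 1: 16 = 16
  bin 2: 11 + 6 = 17
  bin 3: 9 + 7 = 16
  bin 4: 7 + 5 + 2 + 2 = 16
  bin 5: 2 = 2
No arrangement into 4 bins stays within capacity, so 5 is optimal.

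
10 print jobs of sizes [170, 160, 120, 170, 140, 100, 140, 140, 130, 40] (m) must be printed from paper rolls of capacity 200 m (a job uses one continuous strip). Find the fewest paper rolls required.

9

Total = 170 + 170 + 160 + 140 + 140 + 140 + 130 + 120 + 100 + 40 = 1310 m.
Lower bound: ⌈1310/200⌉ = 7 paper rolls.
Also, 8 print jobs each exceed 100 m, and no two of those can share a roll, so at least 8 paper rolls are needed.
A packing using 9 paper rolls:
  roll 1: 170 = 170
  roll 2: 170 = 170
  roll 3: 160 + 40 = 200
  roll 4: 140 = 140
  roll 5: 140 = 140
  roll 6: 140 = 140
  roll 7: 130 = 130
  roll 8: 120 = 120
  roll 9: 100 = 100
No arrangement into 8 paper rolls stays within capacity, so 9 is optimal.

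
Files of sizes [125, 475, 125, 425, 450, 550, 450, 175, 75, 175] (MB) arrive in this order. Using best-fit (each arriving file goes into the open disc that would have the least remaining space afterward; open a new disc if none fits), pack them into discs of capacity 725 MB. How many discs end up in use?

5

  125 → disc 1 (new)  [load 125/725]
  475 → disc 1  [load 600/725]
  125 → disc 1  [load 725/725]
  425 → disc 2 (new)  [load 425/725]
  450 → disc 3 (new)  [load 450/725]
  550 → disc 4 (new)  [load 550/725]
  450 → disc 5 (new)  [load 450/725]
  175 → disc 4  [load 725/725]
  75 → disc 3  [load 525/725]
  175 → disc 3  [load 700/725]
5 discs opened.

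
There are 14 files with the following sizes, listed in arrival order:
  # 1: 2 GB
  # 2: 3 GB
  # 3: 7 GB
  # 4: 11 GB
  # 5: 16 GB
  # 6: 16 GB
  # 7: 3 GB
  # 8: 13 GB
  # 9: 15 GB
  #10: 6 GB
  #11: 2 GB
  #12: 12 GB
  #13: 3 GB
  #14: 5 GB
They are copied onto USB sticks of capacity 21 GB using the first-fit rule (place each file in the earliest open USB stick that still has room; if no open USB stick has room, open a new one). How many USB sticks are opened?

7

  2 → USB stick 1 (new)  [load 2/21]
  3 → USB stick 1  [load 5/21]
  7 → USB stick 1  [load 12/21]
  11 → USB stick 2 (new)  [load 11/21]
  16 → USB stick 3 (new)  [load 16/21]
  16 → USB stick 4 (new)  [load 16/21]
  3 → USB stick 1  [load 15/21]
  13 → USB stick 5 (new)  [load 13/21]
  15 → USB stick 6 (new)  [load 15/21]
  6 → USB stick 1  [load 21/21]
  2 → USB stick 2  [load 13/21]
  12 → USB stick 7 (new)  [load 12/21]
  3 → USB stick 2  [load 16/21]
  5 → USB stick 2  [load 21/21]
7 USB sticks opened.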